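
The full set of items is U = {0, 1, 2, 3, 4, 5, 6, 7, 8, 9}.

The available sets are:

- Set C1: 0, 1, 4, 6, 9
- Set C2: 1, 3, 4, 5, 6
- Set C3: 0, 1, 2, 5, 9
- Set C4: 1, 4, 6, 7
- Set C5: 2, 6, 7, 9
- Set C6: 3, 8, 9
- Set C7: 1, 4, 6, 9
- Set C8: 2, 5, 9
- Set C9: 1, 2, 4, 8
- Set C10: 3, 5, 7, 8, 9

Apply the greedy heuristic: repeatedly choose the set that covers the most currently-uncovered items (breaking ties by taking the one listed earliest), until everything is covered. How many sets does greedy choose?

3

Greedy: pick C1 (covers 5 new) → pick C10 (covers 4 new) → pick C3 (covers 1 new). Total picks: 3.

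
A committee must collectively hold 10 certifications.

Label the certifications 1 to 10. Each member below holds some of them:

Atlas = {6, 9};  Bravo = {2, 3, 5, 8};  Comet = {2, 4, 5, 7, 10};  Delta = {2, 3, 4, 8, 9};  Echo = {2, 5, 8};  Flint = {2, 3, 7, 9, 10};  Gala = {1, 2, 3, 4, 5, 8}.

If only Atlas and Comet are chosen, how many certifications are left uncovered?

Union of Atlas, Comet = {2, 4, 5, 6, 7, 9, 10}.
Not covered: 1, 3, 8 — 3 certifications.

3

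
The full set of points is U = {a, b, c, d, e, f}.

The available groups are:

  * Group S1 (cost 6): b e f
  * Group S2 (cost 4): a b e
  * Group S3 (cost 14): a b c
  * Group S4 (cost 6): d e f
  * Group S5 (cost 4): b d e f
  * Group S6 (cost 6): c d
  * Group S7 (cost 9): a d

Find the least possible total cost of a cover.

S2, S5, S6 together cover every point (S2 ∪ S5 ∪ S6 = {a, b, c, d, e, f}); total cost 4 + 4 + 6 = 14.
No covering selection has total cost below 14.

14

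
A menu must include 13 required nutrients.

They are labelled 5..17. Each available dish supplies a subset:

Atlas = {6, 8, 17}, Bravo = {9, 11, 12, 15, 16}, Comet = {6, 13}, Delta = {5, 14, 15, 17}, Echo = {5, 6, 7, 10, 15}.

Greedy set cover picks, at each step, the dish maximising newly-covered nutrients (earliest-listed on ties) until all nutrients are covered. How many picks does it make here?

Greedy: pick Bravo (covers 5 new) → pick Echo (covers 4 new) → pick Atlas (covers 2 new) → pick Comet (covers 1 new) → pick Delta (covers 1 new). Total picks: 5.

5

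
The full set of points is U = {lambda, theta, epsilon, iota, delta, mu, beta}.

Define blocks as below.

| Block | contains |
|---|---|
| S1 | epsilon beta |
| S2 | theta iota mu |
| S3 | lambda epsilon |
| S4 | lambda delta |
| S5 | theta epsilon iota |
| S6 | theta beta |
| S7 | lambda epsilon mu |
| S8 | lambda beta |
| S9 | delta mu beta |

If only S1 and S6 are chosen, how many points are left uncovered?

Union of S1, S6 = {theta, epsilon, beta}.
Not covered: lambda, iota, delta, mu — 4 points.

4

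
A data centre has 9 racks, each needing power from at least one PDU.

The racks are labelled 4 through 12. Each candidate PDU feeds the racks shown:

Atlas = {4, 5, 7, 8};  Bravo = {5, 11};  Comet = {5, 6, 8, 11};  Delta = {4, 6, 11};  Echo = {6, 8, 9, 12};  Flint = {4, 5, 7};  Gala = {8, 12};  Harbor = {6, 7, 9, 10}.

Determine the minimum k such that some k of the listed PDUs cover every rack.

Bravo and Delta and Gala and Harbor together: Bravo ∪ Delta ∪ Gala ∪ Harbor = {4, 5, 6, 7, 8, 9, 10, 11, 12} — every rack is covered.
No 3 of the 8 PDUs cover everything (all 56 combinations miss at least one rack), so 4 is optimal.

4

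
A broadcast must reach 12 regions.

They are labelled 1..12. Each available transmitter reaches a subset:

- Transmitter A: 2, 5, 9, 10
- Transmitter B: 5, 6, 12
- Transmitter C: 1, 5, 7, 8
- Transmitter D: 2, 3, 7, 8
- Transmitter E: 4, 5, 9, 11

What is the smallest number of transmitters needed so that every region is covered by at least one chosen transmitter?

5

Take {A, B, C, D, E}. Their union is {1, 2, 3, 4, 5, 6, 7, 8, 9, 10, 11, 12}, which is all 12 regions.
No 4 of the 5 transmitters cover everything (all 5 combinations miss at least one region), so 5 is optimal.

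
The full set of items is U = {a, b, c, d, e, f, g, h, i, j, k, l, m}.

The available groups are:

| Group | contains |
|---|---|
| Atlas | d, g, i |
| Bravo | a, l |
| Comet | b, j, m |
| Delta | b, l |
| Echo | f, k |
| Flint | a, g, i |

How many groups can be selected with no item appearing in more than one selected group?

Atlas, Bravo, Comet, Echo are pairwise disjoint (Atlas={d,g,i}; Bravo={a,l}; Comet={b,j,m}; Echo={f,k}).
Every remaining group overlaps one of these, and no 5 of the listed groups are pairwise disjoint, so 4 is the maximum.

4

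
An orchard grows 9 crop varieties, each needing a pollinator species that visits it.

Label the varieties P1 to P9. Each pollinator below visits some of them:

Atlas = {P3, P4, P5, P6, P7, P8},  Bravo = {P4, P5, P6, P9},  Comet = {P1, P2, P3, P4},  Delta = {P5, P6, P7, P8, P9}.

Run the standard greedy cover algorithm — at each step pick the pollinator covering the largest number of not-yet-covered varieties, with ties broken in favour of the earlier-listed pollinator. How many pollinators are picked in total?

Greedy: pick Atlas (covers 6 new) → pick Comet (covers 2 new) → pick Bravo (covers 1 new). Total picks: 3.
(The true minimum cover uses only 2 pollinators, so greedy is not optimal here.)

3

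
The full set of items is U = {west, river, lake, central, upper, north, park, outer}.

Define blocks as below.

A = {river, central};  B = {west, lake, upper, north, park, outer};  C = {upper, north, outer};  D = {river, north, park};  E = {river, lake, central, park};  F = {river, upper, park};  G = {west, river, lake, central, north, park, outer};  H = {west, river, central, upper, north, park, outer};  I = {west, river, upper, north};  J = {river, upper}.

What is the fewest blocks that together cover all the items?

2

Take {G, I}. Their union is {west, river, lake, central, upper, north, park, outer}, which is all 8 items.
No single block has all 8 items (the largest, G, has 7), so 2 is optimal.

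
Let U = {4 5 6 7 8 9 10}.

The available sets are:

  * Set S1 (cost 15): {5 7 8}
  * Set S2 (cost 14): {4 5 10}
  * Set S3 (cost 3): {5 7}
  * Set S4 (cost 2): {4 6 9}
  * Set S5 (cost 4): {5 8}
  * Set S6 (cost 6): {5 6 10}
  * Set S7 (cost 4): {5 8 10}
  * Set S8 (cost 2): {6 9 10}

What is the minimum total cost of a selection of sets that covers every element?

S3, S4, S7 together cover every element (S3 ∪ S4 ∪ S7 = {4, 5, 6, 7, 8, 9, 10}); total cost 3 + 2 + 4 = 9.
No covering selection has total cost below 9.

9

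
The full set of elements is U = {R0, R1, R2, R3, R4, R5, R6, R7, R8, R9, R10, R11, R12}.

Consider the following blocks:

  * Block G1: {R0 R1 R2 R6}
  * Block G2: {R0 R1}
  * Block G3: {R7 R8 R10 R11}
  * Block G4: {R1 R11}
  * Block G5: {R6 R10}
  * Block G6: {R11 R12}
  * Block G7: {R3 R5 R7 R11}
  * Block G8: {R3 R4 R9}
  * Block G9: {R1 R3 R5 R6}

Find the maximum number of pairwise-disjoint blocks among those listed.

G2, G5, G6, G8 are pairwise disjoint (G2={R0,R1}; G5={R6,R10}; G6={R11,R12}; G8={R3,R4,R9}).
Every remaining block overlaps one of these, and no 5 of the listed blocks are pairwise disjoint, so 4 is the maximum.

4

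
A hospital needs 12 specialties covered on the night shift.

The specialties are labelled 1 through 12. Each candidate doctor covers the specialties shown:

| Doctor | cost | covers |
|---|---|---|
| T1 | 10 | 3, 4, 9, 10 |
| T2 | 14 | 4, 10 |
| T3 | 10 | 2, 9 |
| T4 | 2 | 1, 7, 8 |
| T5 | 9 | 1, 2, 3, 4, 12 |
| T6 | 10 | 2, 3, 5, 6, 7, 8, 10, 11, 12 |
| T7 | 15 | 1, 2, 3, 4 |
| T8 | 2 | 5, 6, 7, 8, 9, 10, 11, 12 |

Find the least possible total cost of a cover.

11

T5, T8 together cover every specialty (T5 ∪ T8 = {1, 2, 3, 4, 5, 6, 7, 8, 9, 10, 11, 12}); total cost 9 + 2 = 11.
The greedy pick T8, T4, T5 costs 13; no covering selection beats 11.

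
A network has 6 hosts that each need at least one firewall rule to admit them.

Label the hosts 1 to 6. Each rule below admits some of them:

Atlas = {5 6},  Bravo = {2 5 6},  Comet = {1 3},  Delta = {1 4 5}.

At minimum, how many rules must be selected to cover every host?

Bravo and Comet and Delta together: Bravo ∪ Comet ∪ Delta = {1, 2, 3, 4, 5, 6} — every host is covered.
Only Bravo contains 2, so Bravo is forced; the remaining 3 hosts need at least 2 more rules (each remaining rule adds at most 2) — so at least 3 rules are needed, and 3 is optimal.

3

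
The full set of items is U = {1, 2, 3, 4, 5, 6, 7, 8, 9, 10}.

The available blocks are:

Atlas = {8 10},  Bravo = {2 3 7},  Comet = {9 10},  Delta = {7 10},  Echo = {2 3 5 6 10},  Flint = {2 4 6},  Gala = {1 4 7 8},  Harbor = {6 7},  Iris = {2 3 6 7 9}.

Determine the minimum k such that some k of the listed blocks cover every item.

Echo and Gala and Iris together: Echo ∪ Gala ∪ Iris = {1, 2, 3, 4, 5, 6, 7, 8, 9, 10} — every item is covered.
Only Gala contains 1, so Gala is forced; the remaining 6 items need at least 2 more blocks (each remaining block adds at most 5) — so at least 3 blocks are needed, and 3 is optimal.

3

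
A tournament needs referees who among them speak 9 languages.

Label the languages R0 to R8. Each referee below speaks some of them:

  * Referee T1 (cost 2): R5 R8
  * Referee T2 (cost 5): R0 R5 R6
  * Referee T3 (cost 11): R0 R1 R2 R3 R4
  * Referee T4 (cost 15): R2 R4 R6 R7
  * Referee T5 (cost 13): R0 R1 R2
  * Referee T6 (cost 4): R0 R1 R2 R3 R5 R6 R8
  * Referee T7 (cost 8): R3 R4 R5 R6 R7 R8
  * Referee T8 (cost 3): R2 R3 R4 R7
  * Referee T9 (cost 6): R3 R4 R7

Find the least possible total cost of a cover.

T6, T8 together cover every language (T6 ∪ T8 = {R0, R1, R2, R3, R4, R5, R6, R7, R8}); total cost 4 + 3 = 7.
No covering selection has total cost below 7.

7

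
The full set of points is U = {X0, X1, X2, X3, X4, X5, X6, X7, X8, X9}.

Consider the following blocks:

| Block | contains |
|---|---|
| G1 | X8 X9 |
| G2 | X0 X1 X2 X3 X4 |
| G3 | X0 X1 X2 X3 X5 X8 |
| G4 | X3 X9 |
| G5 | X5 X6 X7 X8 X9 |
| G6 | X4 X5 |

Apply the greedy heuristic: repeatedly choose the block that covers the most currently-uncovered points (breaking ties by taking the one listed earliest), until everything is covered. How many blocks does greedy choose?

Greedy: pick G3 (covers 6 new) → pick G5 (covers 3 new) → pick G2 (covers 1 new). Total picks: 3.
(The true minimum cover uses only 2 blocks, so greedy is not optimal here.)

3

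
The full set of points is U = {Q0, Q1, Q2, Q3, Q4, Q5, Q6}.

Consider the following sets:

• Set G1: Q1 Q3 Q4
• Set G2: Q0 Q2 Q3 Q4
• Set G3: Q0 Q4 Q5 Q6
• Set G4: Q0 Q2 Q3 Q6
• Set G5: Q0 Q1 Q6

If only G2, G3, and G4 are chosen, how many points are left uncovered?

Union of G2, G3, G4 = {Q0, Q2, Q3, Q4, Q5, Q6}.
Not covered: Q1 — 1 point.

1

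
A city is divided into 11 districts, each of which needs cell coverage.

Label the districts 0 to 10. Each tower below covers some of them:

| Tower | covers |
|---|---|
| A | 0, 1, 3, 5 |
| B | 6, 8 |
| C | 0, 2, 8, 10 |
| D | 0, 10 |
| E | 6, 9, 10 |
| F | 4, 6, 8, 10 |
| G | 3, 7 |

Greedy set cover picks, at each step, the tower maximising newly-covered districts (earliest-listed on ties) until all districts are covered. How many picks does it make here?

Greedy: pick A (covers 4 new) → pick F (covers 4 new) → pick C (covers 1 new) → pick E (covers 1 new) → pick G (covers 1 new). Total picks: 5.

5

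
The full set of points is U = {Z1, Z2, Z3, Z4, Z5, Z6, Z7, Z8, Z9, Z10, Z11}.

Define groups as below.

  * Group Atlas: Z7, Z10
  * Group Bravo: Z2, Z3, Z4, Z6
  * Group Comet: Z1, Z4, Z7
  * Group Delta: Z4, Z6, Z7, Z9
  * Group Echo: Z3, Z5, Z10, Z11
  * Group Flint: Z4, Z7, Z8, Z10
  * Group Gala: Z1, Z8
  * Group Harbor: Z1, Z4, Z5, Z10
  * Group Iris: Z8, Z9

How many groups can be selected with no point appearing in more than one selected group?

3

Delta, Echo, Gala are pairwise disjoint (Delta={Z4,Z6,Z7,Z9}; Echo={Z3,Z5,Z10,Z11}; Gala={Z1,Z8}).
Every remaining group overlaps one of these, and no 4 of the listed groups are pairwise disjoint, so 3 is the maximum.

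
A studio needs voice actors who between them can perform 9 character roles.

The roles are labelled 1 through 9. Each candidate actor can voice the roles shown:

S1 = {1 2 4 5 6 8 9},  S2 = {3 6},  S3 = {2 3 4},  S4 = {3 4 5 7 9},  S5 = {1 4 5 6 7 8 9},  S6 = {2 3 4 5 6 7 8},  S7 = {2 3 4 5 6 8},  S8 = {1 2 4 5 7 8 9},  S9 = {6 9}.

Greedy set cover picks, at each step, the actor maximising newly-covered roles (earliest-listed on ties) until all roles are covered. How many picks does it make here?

2

Greedy: pick S1 (covers 7 new) → pick S4 (covers 2 new). Total picks: 2.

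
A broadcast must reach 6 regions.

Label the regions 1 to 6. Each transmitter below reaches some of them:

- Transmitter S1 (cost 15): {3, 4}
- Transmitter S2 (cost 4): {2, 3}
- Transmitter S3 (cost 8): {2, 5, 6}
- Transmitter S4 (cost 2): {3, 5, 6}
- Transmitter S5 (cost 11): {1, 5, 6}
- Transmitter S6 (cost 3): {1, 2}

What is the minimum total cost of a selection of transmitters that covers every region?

S1, S4, S6 together cover every region (S1 ∪ S4 ∪ S6 = {1, 2, 3, 4, 5, 6}); total cost 15 + 2 + 3 = 20.
No covering selection has total cost below 20.

20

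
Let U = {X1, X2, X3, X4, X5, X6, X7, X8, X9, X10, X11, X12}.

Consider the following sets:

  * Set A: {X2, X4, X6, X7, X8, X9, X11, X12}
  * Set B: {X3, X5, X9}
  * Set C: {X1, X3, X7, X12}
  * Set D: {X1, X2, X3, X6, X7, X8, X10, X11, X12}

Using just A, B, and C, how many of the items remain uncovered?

Union of A, B, C = {X1, X2, X3, X4, X5, X6, X7, X8, X9, X11, X12}.
Not covered: X10 — 1 item.

1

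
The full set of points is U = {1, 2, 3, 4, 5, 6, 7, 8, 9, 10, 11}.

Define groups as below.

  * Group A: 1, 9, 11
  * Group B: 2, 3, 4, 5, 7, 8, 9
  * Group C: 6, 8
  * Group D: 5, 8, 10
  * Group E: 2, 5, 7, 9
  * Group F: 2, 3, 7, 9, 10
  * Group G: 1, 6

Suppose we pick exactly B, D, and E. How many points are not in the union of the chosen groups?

3

Union of B, D, E = {2, 3, 4, 5, 7, 8, 9, 10}.
Not covered: 1, 6, 11 — 3 points.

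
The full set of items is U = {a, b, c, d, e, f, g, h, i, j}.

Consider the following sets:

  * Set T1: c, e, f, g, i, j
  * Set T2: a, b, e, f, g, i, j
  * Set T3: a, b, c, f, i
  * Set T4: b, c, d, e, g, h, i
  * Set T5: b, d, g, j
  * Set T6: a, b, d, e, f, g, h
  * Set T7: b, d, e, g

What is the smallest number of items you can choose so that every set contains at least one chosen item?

The 2 items {b, j} hit every set.
No single item lies in every set, so at least 2 are needed and 2 is optimal.

2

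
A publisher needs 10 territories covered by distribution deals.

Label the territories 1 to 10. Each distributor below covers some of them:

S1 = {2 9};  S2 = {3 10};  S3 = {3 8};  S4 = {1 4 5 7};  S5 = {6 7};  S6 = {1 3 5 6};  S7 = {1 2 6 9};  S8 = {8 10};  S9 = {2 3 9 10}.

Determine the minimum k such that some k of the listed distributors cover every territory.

4

Take {S4, S5, S8, S9}. Their union is {1, 2, 3, 4, 5, 6, 7, 8, 9, 10}, which is all 10 territories.
No 3 of the 9 distributors cover everything (all 84 combinations miss at least one territory), so 4 is optimal.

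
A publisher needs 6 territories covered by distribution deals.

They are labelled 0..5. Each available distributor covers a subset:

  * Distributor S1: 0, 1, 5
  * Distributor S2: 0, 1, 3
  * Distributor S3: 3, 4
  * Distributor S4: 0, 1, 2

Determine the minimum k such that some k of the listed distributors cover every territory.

3

Take {S1, S3, S4}. Their union is {0, 1, 2, 3, 4, 5}, which is all 6 territories.
Only S4 contains 2, so S4 is forced; the remaining 3 territories need at least 2 more distributors (each remaining distributor adds at most 2) — so at least 3 distributors are needed, and 3 is optimal.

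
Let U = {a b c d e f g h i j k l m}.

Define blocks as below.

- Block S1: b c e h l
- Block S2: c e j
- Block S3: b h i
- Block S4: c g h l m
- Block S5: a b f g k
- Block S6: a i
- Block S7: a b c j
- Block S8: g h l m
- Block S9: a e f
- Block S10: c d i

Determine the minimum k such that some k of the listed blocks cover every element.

S2 and S4 and S5 and S10 together: S2 ∪ S4 ∪ S5 ∪ S10 = {a, b, c, d, e, f, g, h, i, j, k, l, m} — every element is covered.
No 3 of the 10 blocks cover everything (all 120 combinations miss at least one element), so 4 is optimal.

4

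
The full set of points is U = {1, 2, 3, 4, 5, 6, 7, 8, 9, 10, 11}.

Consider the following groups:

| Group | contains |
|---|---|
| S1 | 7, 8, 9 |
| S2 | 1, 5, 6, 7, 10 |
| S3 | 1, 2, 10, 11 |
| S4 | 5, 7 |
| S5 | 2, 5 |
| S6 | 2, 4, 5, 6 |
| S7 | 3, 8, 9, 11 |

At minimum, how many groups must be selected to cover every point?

3

S2, S6, and S7 cover everything between them: the union {1, 2, 3, 4, 5, 6, 7, 8, 9, 10, 11} is all of U.
Each group has at most 5 points, and 2·5 = 10 < 11 — so at least 3 groups are needed, and 3 is optimal.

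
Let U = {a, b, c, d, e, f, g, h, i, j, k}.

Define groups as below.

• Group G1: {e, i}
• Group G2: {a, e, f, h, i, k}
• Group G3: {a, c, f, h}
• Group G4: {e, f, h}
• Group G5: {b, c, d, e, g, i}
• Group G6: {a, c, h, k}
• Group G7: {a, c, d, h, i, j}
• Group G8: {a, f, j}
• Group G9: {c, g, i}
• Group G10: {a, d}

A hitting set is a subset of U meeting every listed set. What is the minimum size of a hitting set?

3

T = {a, f, i} meets every group (each contains at least one member of T), and |T| = 3.
The groups G4, G9, G10 are pairwise disjoint, so any hitting set needs a separate element for each — at least 3. Hence 3 is optimal.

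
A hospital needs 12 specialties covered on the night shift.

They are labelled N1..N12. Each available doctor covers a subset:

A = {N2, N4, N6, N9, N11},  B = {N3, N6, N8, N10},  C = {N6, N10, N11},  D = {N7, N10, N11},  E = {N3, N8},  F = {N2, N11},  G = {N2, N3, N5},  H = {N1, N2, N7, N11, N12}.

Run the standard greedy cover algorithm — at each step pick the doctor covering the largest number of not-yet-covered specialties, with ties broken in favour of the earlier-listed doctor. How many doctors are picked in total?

4

Greedy: pick A (covers 5 new) → pick B (covers 3 new) → pick H (covers 3 new) → pick G (covers 1 new). Total picks: 4.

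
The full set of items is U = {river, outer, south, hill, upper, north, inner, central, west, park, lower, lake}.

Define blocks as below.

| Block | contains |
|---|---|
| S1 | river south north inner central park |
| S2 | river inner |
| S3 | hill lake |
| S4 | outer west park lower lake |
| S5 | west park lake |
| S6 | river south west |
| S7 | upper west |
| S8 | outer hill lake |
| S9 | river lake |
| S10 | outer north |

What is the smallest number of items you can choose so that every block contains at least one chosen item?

The 4 items {outer, inner, west, lake} hit every block.
The blocks S2, S3, S7, S10 are pairwise disjoint, so any hitting set needs a separate item for each — at least 4. Hence 4 is optimal.

4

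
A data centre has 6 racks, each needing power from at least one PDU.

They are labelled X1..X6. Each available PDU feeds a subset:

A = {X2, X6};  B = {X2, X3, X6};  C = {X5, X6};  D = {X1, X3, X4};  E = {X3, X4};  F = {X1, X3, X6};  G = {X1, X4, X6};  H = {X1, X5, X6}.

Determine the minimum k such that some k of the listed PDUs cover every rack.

Take {B, E, H}. Their union is {X1, X2, X3, X4, X5, X6}, which is all 6 racks.
No 2 of the 8 PDUs cover everything (all 28 combinations miss at least one rack), so 3 is optimal.

3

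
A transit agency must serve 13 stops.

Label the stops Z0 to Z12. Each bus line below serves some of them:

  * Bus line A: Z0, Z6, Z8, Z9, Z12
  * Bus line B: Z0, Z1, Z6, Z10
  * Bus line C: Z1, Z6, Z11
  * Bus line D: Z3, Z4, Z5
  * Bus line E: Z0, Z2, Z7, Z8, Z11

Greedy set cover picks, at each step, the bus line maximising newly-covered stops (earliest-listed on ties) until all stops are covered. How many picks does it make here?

Greedy: pick A (covers 5 new) → pick D (covers 3 new) → pick E (covers 3 new) → pick B (covers 2 new). Total picks: 4.

4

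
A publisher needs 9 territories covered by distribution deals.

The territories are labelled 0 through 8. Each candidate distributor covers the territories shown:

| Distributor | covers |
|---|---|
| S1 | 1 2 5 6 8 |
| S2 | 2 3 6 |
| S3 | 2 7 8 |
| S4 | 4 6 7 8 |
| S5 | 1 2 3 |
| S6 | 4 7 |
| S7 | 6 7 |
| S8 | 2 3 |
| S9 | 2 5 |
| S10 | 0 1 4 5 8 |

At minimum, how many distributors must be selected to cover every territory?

3

S2 and S4 and S10 together: S2 ∪ S4 ∪ S10 = {0, 1, 2, 3, 4, 5, 6, 7, 8} — every territory is covered.
Only S10 contains 0, so S10 is forced; the remaining 4 territories need at least 2 more distributors (each remaining distributor adds at most 3) — so at least 3 distributors are needed, and 3 is optimal.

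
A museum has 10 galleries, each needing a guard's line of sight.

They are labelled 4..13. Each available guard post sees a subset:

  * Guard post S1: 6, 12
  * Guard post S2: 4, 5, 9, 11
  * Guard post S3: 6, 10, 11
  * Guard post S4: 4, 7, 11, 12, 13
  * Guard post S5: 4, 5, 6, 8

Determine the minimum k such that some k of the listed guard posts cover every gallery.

Take {S2, S3, S4, S5}. Their union is {4, 5, 6, 7, 8, 9, 10, 11, 12, 13}, which is all 10 galleries.
No 3 of the 5 guard posts cover everything (all 10 combinations miss at least one gallery), so 4 is optimal.

4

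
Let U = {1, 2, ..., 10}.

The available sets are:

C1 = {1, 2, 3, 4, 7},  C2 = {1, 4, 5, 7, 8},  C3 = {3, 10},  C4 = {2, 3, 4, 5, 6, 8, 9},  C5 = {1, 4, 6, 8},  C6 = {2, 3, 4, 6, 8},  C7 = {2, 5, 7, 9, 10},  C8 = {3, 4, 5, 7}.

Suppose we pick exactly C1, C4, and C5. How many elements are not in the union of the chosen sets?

Union of C1, C4, C5 = {1, 2, 3, 4, 5, 6, 7, 8, 9}.
Not covered: 10 — 1 element.

1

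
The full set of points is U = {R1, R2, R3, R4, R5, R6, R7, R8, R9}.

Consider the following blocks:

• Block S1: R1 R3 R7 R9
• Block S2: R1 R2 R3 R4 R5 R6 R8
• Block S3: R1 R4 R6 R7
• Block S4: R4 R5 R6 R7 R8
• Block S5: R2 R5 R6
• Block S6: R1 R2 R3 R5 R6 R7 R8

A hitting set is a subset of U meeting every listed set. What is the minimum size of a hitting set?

H = {R2, R7} meets every block (each contains at least one member of H), and |H| = 2.
The blocks S1, S5 are pairwise disjoint, so any hitting set needs a separate point for each — at least 2. Hence 2 is optimal.

2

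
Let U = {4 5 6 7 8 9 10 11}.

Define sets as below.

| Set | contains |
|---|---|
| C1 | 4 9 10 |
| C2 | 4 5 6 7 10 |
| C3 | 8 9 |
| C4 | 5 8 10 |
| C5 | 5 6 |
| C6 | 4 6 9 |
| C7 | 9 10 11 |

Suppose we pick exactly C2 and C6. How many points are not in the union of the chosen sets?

Union of C2, C6 = {4, 5, 6, 7, 9, 10}.
Not covered: 8, 11 — 2 points.

2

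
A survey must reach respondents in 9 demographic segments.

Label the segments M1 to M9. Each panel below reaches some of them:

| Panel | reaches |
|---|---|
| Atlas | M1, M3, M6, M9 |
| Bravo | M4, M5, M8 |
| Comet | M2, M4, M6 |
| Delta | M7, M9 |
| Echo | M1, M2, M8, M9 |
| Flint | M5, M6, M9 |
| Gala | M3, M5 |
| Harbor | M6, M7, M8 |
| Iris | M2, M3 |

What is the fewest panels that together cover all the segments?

Take {Atlas, Bravo, Delta, Iris}. Their union is {M1, M2, M3, M4, M5, M6, M7, M8, M9}, which is all 9 segments.
No 3 of the 9 panels cover everything (all 84 combinations miss at least one segment), so 4 is optimal.

4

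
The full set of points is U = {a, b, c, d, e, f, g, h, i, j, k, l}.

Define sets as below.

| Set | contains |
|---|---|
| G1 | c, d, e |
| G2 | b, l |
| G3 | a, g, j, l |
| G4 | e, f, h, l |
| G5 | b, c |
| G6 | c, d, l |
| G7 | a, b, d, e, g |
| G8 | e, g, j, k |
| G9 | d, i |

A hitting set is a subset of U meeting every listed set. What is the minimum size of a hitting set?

Take T = {c, d, g, l}. Each listed set contains at least one of these, so T is a hitting set of size 4.
No choice of 3 points meets every set, so 4 is the minimum.

4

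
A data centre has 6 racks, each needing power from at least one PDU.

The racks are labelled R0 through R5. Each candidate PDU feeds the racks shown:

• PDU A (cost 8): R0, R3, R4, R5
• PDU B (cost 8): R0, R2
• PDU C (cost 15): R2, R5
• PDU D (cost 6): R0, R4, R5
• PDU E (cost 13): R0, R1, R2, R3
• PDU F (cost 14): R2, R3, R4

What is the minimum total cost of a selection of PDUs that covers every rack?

19

D, E together cover every rack (D ∪ E = {R0, R1, R2, R3, R4, R5}); total cost 6 + 13 = 19.
The greedy pick A, E costs 21; no covering selection beats 19.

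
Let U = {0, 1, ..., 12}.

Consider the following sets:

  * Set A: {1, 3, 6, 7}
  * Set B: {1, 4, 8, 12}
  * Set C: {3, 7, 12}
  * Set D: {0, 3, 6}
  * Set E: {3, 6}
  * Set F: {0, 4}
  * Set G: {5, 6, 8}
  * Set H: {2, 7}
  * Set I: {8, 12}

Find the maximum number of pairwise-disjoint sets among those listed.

4

E, F, H, I are pairwise disjoint (E={3,6}; F={0,4}; H={2,7}; I={8,12}).
Every remaining set overlaps one of these, and no 5 of the listed sets are pairwise disjoint, so 4 is the maximum.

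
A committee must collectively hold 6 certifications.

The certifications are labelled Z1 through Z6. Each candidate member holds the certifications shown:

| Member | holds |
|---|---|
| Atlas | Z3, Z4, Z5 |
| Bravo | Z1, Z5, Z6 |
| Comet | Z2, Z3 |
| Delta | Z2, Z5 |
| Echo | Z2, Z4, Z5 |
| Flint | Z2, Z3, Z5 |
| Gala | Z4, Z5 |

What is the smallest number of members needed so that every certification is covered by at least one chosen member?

3

Bravo and Echo and Flint together: Bravo ∪ Echo ∪ Flint = {Z1, Z2, Z3, Z4, Z5, Z6} — every certification is covered.
Only Bravo contains Z1, so Bravo is forced; the remaining 3 certifications need at least 2 more members (each remaining member adds at most 2) — so at least 3 members are needed, and 3 is optimal.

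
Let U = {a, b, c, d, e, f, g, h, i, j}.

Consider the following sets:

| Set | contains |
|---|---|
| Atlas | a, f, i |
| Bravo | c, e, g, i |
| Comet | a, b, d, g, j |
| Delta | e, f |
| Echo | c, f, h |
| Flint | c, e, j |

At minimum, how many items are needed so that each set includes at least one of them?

Take T = {c, d, f}. Each listed set contains at least one of these, so T is a hitting set of size 3.
No choice of 2 items meets every set, so 3 is the minimum.

3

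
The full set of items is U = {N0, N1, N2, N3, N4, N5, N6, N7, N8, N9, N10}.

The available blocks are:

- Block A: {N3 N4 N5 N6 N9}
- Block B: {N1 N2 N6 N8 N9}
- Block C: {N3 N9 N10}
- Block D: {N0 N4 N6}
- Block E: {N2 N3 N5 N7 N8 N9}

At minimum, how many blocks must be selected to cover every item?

Take {B, C, D, E}. Their union is {N0, N1, N2, N3, N4, N5, N6, N7, N8, N9, N10}, which is all 11 items.
No 3 of the 5 blocks cover everything (all 10 combinations miss at least one item), so 4 is optimal.

4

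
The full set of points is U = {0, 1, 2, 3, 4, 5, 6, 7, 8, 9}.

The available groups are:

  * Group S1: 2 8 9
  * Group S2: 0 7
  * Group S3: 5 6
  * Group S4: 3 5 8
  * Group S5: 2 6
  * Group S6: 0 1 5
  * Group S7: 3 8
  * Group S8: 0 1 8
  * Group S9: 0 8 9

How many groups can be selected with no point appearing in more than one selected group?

3

S2, S3, S7 are pairwise disjoint (S2={0,7}; S3={5,6}; S7={3,8}).
Every remaining group overlaps one of these, and no 4 of the listed groups are pairwise disjoint, so 3 is the maximum.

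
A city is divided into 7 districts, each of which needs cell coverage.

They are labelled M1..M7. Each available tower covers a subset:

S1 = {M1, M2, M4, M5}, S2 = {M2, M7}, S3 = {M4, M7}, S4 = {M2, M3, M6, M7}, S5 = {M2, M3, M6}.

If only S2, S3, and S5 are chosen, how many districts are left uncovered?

Union of S2, S3, S5 = {M2, M3, M4, M6, M7}.
Not covered: M1, M5 — 2 districts.

2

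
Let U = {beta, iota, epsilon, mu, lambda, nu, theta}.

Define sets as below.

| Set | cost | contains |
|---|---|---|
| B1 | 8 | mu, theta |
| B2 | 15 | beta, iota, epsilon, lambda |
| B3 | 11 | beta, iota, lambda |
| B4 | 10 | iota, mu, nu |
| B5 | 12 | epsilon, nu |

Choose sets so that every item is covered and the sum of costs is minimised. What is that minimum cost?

31

B1, B3, B5 together cover every item (B1 ∪ B3 ∪ B5 = {beta, iota, epsilon, mu, lambda, nu, theta}); total cost 8 + 11 + 12 = 31.
The greedy pick B4, B2, B1 costs 33; no covering selection beats 31.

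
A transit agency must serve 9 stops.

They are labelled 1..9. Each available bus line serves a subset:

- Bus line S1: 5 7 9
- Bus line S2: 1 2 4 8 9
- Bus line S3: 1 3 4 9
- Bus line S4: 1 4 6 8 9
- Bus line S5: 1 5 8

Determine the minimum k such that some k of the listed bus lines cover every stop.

4

S1 and S2 and S3 and S4 together: S1 ∪ S2 ∪ S3 ∪ S4 = {1, 2, 3, 4, 5, 6, 7, 8, 9} — every stop is covered.
Only S3 contains 3, so S3 is forced; the remaining 5 stops need at least 3 more bus lines (each remaining bus line adds at most 2) — so at least 4 bus lines are needed, and 4 is optimal.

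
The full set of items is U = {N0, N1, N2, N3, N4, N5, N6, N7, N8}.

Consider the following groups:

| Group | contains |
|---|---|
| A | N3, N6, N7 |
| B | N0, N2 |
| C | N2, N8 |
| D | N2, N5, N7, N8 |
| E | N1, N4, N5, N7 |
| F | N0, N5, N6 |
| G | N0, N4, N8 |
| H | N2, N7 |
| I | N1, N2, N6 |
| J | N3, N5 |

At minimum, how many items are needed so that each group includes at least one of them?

Take T = {N2, N5, N7, N8}. Each listed group contains at least one of these, so T is a hitting set of size 4.
No choice of 3 items meets every group, so 4 is the minimum.

4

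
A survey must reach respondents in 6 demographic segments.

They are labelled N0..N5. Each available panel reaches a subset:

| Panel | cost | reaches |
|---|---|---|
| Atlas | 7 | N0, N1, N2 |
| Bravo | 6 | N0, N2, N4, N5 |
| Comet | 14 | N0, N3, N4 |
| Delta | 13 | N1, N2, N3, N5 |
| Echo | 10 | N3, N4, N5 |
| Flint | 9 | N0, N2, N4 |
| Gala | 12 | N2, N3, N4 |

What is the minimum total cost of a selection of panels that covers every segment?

17

Atlas, Echo together cover every segment (Atlas ∪ Echo = {N0, N1, N2, N3, N4, N5}); total cost 7 + 10 = 17.
The greedy pick Bravo, Delta costs 19; no covering selection beats 17.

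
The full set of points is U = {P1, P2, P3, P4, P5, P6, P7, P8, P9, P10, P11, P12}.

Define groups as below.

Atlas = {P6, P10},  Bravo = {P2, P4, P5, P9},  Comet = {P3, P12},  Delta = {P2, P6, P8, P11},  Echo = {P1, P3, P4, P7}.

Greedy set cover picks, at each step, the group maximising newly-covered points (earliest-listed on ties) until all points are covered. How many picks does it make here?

5

Greedy: pick Bravo (covers 4 new) → pick Delta (covers 3 new) → pick Echo (covers 3 new) → pick Atlas (covers 1 new) → pick Comet (covers 1 new). Total picks: 5.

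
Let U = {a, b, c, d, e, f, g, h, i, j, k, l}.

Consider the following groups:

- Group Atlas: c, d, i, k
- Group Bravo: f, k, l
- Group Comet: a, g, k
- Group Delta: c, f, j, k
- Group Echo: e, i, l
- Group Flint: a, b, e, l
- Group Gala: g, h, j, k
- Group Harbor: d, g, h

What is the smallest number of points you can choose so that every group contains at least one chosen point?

T = {d, e, k} meets every group (each contains at least one member of T), and |T| = 3.
The groups Delta, Flint, Harbor are pairwise disjoint, so any hitting set needs a separate point for each — at least 3. Hence 3 is optimal.

3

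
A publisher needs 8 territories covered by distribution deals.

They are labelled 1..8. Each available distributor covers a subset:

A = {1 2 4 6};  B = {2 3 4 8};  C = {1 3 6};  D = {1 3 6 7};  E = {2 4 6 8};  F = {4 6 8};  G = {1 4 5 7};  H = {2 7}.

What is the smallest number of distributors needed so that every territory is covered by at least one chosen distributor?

D and E and G together: D ∪ E ∪ G = {1, 2, 3, 4, 5, 6, 7, 8} — every territory is covered.
Only G contains 5, so G is forced; the remaining 4 territories need at least 2 more distributors (each remaining distributor adds at most 3) — so at least 3 distributors are needed, and 3 is optimal.

3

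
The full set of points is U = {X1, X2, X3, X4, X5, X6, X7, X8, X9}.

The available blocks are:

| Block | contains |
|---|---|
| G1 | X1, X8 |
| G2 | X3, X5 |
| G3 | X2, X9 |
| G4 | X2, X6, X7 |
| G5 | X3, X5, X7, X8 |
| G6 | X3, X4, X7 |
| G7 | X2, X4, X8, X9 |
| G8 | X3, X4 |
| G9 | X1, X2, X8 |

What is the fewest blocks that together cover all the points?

G1, G2, G4, and G7 cover everything between them: the union {X1, X2, X3, X4, X5, X6, X7, X8, X9} is all of U.
No 3 of the 9 blocks cover everything (all 84 combinations miss at least one point), so 4 is optimal.

4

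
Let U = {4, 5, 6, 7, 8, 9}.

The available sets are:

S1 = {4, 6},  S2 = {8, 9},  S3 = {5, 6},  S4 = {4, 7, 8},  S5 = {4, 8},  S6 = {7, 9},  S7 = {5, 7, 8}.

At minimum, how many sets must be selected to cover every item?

Take {S3, S4, S6}. Their union is {4, 5, 6, 7, 8, 9}, which is all 6 items.
No 2 of the 7 sets cover everything (all 21 combinations miss at least one item), so 3 is optimal.

3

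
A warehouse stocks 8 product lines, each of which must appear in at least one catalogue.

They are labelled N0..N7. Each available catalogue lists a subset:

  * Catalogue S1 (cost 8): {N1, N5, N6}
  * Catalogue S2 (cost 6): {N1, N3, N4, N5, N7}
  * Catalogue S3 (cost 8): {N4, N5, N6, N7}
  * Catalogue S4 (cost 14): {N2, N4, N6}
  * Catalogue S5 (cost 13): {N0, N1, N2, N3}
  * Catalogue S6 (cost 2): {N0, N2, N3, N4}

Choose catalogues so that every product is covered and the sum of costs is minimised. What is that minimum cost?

16

S1, S2, S6 together cover every product (S1 ∪ S2 ∪ S6 = {N0, N1, N2, N3, N4, N5, N6, N7}); total cost 8 + 6 + 2 = 16.
No covering selection has total cost below 16.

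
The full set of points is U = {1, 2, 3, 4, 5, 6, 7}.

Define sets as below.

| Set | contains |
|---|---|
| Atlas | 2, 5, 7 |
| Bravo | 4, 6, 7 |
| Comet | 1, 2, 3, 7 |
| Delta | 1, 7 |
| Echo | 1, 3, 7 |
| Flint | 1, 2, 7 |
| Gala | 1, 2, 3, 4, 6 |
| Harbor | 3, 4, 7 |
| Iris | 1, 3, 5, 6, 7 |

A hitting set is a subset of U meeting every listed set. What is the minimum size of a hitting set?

2

The 2 points {1, 7} hit every set.
No single point lies in every set, so at least 2 are needed and 2 is optimal.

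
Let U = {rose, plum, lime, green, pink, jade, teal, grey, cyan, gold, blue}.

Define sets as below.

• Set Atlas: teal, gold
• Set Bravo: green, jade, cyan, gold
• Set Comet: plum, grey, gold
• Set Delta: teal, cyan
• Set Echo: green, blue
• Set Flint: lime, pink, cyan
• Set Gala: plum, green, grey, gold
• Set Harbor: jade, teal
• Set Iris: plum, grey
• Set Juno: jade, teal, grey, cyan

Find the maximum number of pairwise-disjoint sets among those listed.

Atlas, Echo, Flint, Iris are pairwise disjoint (Atlas={teal,gold}; Echo={green,blue}; Flint={lime,pink,cyan}; Iris={plum,grey}).
Every remaining set overlaps one of these, and no 5 of the listed sets are pairwise disjoint, so 4 is the maximum.

4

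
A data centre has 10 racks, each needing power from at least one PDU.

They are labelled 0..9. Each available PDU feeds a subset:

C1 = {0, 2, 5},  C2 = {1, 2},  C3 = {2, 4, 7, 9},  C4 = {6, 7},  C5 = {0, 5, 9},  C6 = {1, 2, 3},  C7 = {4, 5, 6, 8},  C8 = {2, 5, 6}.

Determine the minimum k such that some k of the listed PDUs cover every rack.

4

Take {C1, C3, C6, C7}. Their union is {0, 1, 2, 3, 4, 5, 6, 7, 8, 9}, which is all 10 racks.
No 3 of the 8 PDUs cover everything (all 56 combinations miss at least one rack), so 4 is optimal.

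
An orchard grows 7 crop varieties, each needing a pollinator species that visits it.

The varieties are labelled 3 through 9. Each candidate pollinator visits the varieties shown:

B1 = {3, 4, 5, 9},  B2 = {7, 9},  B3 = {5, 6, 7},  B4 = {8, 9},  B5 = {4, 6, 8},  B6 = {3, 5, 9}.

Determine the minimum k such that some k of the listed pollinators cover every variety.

3

Take {B1, B2, B5}. Their union is {3, 4, 5, 6, 7, 8, 9}, which is all 7 varieties.
No 2 of the 6 pollinators cover everything (all 15 combinations miss at least one variety), so 3 is optimal.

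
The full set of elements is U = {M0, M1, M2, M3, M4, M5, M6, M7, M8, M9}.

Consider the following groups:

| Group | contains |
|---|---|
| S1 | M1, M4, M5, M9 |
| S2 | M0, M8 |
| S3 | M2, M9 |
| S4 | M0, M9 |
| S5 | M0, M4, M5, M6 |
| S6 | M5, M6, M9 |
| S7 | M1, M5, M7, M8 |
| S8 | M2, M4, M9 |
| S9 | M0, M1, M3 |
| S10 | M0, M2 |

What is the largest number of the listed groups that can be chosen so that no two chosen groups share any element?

S7, S10 are pairwise disjoint (S7={M1,M5,M7,M8}; S10={M0,M2}).
Every remaining group overlaps one of these, and no 3 of the listed groups are pairwise disjoint, so 2 is the maximum.

2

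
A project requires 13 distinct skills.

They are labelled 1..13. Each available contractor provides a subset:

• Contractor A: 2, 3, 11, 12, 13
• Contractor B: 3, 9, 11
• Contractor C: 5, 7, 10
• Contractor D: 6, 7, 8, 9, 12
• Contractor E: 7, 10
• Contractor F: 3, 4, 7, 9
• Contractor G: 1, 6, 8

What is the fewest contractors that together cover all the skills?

4

A and C and F and G together: A ∪ C ∪ F ∪ G = {1, 2, 3, 4, 5, 6, 7, 8, 9, 10, 11, 12, 13} — every skill is covered.
Only F contains 4, so F is forced; the remaining 9 skills need at least 3 more contractors (each remaining contractor adds at most 4) — so at least 4 contractors are needed, and 4 is optimal.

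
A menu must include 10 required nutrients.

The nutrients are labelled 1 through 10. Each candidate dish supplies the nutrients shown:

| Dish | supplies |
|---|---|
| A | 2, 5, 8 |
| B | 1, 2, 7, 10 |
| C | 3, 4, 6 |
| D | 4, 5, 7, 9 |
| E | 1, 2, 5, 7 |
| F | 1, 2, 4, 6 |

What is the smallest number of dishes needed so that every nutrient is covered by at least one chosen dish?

A and B and C and D together: A ∪ B ∪ C ∪ D = {1, 2, 3, 4, 5, 6, 7, 8, 9, 10} — every nutrient is covered.
Only A contains 8, so A is forced; the remaining 7 nutrients need at least 3 more dishes (each remaining dish adds at most 3) — so at least 4 dishes are needed, and 4 is optimal.

4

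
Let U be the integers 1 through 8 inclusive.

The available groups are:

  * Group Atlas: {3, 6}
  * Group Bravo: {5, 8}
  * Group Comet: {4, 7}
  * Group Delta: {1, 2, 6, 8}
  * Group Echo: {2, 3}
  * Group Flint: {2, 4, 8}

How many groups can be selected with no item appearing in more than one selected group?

3

Atlas, Bravo, Comet are pairwise disjoint (Atlas={3,6}; Bravo={5,8}; Comet={4,7}).
Every remaining group overlaps one of these, and no 4 of the listed groups are pairwise disjoint, so 3 is the maximum.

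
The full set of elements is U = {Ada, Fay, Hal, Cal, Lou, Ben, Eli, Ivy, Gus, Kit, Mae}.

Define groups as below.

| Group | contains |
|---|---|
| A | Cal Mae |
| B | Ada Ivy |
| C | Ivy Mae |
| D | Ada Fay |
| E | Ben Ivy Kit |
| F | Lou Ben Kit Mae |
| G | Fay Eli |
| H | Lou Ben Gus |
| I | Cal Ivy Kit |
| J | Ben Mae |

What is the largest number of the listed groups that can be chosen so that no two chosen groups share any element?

A, B, G, H are pairwise disjoint (A={Cal,Mae}; B={Ada,Ivy}; G={Fay,Eli}; H={Lou,Ben,Gus}).
Every remaining group overlaps one of these, and no 5 of the listed groups are pairwise disjoint, so 4 is the maximum.

4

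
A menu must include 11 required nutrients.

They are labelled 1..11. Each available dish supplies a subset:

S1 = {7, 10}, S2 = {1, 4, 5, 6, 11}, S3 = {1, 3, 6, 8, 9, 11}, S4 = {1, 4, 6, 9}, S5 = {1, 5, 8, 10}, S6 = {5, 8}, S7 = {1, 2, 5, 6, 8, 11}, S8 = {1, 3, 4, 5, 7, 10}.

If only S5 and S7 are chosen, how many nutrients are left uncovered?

4

Union of S5, S7 = {1, 2, 5, 6, 8, 10, 11}.
Not covered: 3, 4, 7, 9 — 4 nutrients.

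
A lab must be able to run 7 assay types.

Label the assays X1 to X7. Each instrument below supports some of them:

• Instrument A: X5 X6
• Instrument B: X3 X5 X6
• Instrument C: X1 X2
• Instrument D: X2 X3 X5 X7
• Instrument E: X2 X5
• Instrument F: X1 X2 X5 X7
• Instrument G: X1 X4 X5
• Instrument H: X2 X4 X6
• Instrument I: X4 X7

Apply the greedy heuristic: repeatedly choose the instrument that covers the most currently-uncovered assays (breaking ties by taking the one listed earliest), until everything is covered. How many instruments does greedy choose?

Greedy: pick D (covers 4 new) → pick G (covers 2 new) → pick A (covers 1 new). Total picks: 3.

3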